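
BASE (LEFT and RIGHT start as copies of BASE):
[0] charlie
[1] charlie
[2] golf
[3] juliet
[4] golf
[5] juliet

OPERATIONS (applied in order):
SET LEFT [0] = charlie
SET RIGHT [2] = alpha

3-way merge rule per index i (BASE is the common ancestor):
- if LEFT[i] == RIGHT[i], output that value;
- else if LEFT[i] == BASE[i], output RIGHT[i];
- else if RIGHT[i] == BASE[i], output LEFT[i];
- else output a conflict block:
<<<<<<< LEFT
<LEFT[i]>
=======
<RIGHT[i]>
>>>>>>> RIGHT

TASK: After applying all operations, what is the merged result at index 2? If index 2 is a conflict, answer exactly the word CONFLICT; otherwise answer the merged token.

Final LEFT:  [charlie, charlie, golf, juliet, golf, juliet]
Final RIGHT: [charlie, charlie, alpha, juliet, golf, juliet]
i=0: L=charlie R=charlie -> agree -> charlie
i=1: L=charlie R=charlie -> agree -> charlie
i=2: L=golf=BASE, R=alpha -> take RIGHT -> alpha
i=3: L=juliet R=juliet -> agree -> juliet
i=4: L=golf R=golf -> agree -> golf
i=5: L=juliet R=juliet -> agree -> juliet
Index 2 -> alpha

Answer: alpha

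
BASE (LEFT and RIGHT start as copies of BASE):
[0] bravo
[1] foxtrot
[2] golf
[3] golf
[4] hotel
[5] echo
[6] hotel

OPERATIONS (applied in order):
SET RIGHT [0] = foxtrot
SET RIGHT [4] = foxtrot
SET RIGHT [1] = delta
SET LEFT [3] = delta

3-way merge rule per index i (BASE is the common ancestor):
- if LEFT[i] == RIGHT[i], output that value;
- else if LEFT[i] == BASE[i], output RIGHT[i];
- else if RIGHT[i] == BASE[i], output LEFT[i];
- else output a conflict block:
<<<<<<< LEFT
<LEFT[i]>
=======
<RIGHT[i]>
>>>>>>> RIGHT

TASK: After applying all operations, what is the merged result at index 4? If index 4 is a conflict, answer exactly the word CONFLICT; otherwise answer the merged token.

Final LEFT:  [bravo, foxtrot, golf, delta, hotel, echo, hotel]
Final RIGHT: [foxtrot, delta, golf, golf, foxtrot, echo, hotel]
i=0: L=bravo=BASE, R=foxtrot -> take RIGHT -> foxtrot
i=1: L=foxtrot=BASE, R=delta -> take RIGHT -> delta
i=2: L=golf R=golf -> agree -> golf
i=3: L=delta, R=golf=BASE -> take LEFT -> delta
i=4: L=hotel=BASE, R=foxtrot -> take RIGHT -> foxtrot
i=5: L=echo R=echo -> agree -> echo
i=6: L=hotel R=hotel -> agree -> hotel
Index 4 -> foxtrot

Answer: foxtrot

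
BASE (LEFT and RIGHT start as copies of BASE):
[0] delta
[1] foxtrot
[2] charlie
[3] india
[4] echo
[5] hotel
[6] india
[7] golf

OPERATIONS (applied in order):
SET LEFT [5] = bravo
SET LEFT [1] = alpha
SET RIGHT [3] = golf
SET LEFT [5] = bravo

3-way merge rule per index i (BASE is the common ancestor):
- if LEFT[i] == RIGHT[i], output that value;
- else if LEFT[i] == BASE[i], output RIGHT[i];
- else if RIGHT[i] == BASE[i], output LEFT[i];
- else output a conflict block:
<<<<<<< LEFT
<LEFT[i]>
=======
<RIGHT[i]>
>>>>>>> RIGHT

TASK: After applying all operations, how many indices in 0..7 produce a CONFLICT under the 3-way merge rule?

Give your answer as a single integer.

Answer: 0

Derivation:
Final LEFT:  [delta, alpha, charlie, india, echo, bravo, india, golf]
Final RIGHT: [delta, foxtrot, charlie, golf, echo, hotel, india, golf]
i=0: L=delta R=delta -> agree -> delta
i=1: L=alpha, R=foxtrot=BASE -> take LEFT -> alpha
i=2: L=charlie R=charlie -> agree -> charlie
i=3: L=india=BASE, R=golf -> take RIGHT -> golf
i=4: L=echo R=echo -> agree -> echo
i=5: L=bravo, R=hotel=BASE -> take LEFT -> bravo
i=6: L=india R=india -> agree -> india
i=7: L=golf R=golf -> agree -> golf
Conflict count: 0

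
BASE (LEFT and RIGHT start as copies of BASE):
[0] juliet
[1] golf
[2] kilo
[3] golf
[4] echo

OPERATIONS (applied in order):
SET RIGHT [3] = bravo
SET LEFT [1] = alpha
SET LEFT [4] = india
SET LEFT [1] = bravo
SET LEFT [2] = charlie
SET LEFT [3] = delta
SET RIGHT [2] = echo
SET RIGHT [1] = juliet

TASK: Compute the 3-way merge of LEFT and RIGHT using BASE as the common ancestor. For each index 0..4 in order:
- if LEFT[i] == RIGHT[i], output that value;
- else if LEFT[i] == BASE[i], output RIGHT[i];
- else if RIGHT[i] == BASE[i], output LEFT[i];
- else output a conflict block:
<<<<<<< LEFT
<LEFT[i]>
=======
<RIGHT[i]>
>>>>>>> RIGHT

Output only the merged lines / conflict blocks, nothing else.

Final LEFT:  [juliet, bravo, charlie, delta, india]
Final RIGHT: [juliet, juliet, echo, bravo, echo]
i=0: L=juliet R=juliet -> agree -> juliet
i=1: BASE=golf L=bravo R=juliet all differ -> CONFLICT
i=2: BASE=kilo L=charlie R=echo all differ -> CONFLICT
i=3: BASE=golf L=delta R=bravo all differ -> CONFLICT
i=4: L=india, R=echo=BASE -> take LEFT -> india

Answer: juliet
<<<<<<< LEFT
bravo
=======
juliet
>>>>>>> RIGHT
<<<<<<< LEFT
charlie
=======
echo
>>>>>>> RIGHT
<<<<<<< LEFT
delta
=======
bravo
>>>>>>> RIGHT
india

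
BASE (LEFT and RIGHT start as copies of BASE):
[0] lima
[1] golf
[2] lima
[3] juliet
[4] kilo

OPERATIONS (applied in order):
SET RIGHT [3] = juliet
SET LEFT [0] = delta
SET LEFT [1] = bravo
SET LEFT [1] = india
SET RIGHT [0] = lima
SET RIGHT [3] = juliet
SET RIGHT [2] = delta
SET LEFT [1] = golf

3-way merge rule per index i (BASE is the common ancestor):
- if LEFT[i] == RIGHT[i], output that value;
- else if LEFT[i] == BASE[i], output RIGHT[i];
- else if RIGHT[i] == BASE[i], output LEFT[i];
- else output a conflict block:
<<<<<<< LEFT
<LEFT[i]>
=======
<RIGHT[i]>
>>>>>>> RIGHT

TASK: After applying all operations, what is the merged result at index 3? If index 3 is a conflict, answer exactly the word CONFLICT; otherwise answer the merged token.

Final LEFT:  [delta, golf, lima, juliet, kilo]
Final RIGHT: [lima, golf, delta, juliet, kilo]
i=0: L=delta, R=lima=BASE -> take LEFT -> delta
i=1: L=golf R=golf -> agree -> golf
i=2: L=lima=BASE, R=delta -> take RIGHT -> delta
i=3: L=juliet R=juliet -> agree -> juliet
i=4: L=kilo R=kilo -> agree -> kilo
Index 3 -> juliet

Answer: juliet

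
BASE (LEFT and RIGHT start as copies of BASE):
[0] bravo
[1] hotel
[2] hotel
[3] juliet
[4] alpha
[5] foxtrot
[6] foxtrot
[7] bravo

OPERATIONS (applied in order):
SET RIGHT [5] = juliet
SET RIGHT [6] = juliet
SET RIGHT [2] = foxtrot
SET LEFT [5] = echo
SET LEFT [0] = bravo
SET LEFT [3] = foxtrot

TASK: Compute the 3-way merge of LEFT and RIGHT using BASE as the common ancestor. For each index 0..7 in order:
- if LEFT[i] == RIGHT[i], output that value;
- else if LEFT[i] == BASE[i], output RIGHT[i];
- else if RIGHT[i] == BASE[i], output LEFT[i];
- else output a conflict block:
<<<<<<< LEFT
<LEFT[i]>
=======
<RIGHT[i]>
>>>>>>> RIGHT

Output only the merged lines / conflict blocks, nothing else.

Final LEFT:  [bravo, hotel, hotel, foxtrot, alpha, echo, foxtrot, bravo]
Final RIGHT: [bravo, hotel, foxtrot, juliet, alpha, juliet, juliet, bravo]
i=0: L=bravo R=bravo -> agree -> bravo
i=1: L=hotel R=hotel -> agree -> hotel
i=2: L=hotel=BASE, R=foxtrot -> take RIGHT -> foxtrot
i=3: L=foxtrot, R=juliet=BASE -> take LEFT -> foxtrot
i=4: L=alpha R=alpha -> agree -> alpha
i=5: BASE=foxtrot L=echo R=juliet all differ -> CONFLICT
i=6: L=foxtrot=BASE, R=juliet -> take RIGHT -> juliet
i=7: L=bravo R=bravo -> agree -> bravo

Answer: bravo
hotel
foxtrot
foxtrot
alpha
<<<<<<< LEFT
echo
=======
juliet
>>>>>>> RIGHT
juliet
bravo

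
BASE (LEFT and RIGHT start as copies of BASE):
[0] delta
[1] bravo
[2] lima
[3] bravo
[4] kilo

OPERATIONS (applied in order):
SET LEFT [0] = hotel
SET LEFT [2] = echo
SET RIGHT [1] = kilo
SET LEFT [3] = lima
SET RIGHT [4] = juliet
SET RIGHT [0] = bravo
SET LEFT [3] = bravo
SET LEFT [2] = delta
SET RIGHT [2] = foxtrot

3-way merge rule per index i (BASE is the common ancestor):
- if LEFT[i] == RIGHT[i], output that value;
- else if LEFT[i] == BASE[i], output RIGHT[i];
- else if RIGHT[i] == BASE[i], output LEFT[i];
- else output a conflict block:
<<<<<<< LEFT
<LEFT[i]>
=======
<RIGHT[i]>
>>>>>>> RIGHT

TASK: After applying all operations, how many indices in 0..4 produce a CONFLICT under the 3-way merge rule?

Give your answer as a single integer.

Answer: 2

Derivation:
Final LEFT:  [hotel, bravo, delta, bravo, kilo]
Final RIGHT: [bravo, kilo, foxtrot, bravo, juliet]
i=0: BASE=delta L=hotel R=bravo all differ -> CONFLICT
i=1: L=bravo=BASE, R=kilo -> take RIGHT -> kilo
i=2: BASE=lima L=delta R=foxtrot all differ -> CONFLICT
i=3: L=bravo R=bravo -> agree -> bravo
i=4: L=kilo=BASE, R=juliet -> take RIGHT -> juliet
Conflict count: 2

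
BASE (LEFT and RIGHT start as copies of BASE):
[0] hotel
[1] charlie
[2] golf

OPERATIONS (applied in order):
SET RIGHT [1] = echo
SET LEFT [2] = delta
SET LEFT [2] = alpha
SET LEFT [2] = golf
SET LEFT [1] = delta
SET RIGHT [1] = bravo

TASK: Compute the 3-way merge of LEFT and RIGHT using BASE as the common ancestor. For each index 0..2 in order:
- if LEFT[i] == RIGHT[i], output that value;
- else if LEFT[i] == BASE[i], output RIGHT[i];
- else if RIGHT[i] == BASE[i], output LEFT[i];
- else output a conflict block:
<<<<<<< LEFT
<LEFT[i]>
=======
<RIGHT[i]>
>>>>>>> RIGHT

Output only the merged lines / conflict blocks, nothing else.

Answer: hotel
<<<<<<< LEFT
delta
=======
bravo
>>>>>>> RIGHT
golf

Derivation:
Final LEFT:  [hotel, delta, golf]
Final RIGHT: [hotel, bravo, golf]
i=0: L=hotel R=hotel -> agree -> hotel
i=1: BASE=charlie L=delta R=bravo all differ -> CONFLICT
i=2: L=golf R=golf -> agree -> golf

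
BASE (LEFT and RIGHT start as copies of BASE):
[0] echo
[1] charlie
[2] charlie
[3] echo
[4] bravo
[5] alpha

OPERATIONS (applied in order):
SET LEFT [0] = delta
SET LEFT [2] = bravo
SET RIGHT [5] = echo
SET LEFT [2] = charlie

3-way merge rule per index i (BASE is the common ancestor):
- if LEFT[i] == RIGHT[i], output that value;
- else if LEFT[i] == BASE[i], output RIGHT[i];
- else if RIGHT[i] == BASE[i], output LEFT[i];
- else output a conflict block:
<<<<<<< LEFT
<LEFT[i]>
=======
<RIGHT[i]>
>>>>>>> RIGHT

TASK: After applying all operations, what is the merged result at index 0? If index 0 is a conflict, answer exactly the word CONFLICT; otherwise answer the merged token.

Answer: delta

Derivation:
Final LEFT:  [delta, charlie, charlie, echo, bravo, alpha]
Final RIGHT: [echo, charlie, charlie, echo, bravo, echo]
i=0: L=delta, R=echo=BASE -> take LEFT -> delta
i=1: L=charlie R=charlie -> agree -> charlie
i=2: L=charlie R=charlie -> agree -> charlie
i=3: L=echo R=echo -> agree -> echo
i=4: L=bravo R=bravo -> agree -> bravo
i=5: L=alpha=BASE, R=echo -> take RIGHT -> echo
Index 0 -> delta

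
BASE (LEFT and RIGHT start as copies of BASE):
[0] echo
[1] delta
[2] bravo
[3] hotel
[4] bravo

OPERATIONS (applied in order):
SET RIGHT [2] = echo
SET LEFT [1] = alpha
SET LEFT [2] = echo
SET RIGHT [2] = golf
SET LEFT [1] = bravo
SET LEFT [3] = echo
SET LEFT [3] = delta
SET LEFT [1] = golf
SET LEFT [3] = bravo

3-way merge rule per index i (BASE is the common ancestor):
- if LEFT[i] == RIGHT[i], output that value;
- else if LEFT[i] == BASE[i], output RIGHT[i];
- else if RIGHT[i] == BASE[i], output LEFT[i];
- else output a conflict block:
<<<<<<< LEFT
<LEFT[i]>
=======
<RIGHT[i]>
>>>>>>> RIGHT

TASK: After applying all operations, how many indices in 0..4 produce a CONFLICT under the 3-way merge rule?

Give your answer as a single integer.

Answer: 1

Derivation:
Final LEFT:  [echo, golf, echo, bravo, bravo]
Final RIGHT: [echo, delta, golf, hotel, bravo]
i=0: L=echo R=echo -> agree -> echo
i=1: L=golf, R=delta=BASE -> take LEFT -> golf
i=2: BASE=bravo L=echo R=golf all differ -> CONFLICT
i=3: L=bravo, R=hotel=BASE -> take LEFT -> bravo
i=4: L=bravo R=bravo -> agree -> bravo
Conflict count: 1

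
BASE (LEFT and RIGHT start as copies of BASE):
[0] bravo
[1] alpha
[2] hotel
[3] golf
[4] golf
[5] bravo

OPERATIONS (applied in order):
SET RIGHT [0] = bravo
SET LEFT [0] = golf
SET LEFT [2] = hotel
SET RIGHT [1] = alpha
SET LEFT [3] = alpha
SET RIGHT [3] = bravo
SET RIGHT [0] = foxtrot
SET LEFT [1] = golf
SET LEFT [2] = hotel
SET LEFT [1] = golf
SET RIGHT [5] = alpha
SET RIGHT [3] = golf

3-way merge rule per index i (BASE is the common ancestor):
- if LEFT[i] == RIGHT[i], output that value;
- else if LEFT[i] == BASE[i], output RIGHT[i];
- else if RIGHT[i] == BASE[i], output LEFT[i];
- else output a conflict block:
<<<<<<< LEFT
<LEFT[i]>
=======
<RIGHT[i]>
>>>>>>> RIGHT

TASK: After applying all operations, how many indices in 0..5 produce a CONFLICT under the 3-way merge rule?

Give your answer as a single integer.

Answer: 1

Derivation:
Final LEFT:  [golf, golf, hotel, alpha, golf, bravo]
Final RIGHT: [foxtrot, alpha, hotel, golf, golf, alpha]
i=0: BASE=bravo L=golf R=foxtrot all differ -> CONFLICT
i=1: L=golf, R=alpha=BASE -> take LEFT -> golf
i=2: L=hotel R=hotel -> agree -> hotel
i=3: L=alpha, R=golf=BASE -> take LEFT -> alpha
i=4: L=golf R=golf -> agree -> golf
i=5: L=bravo=BASE, R=alpha -> take RIGHT -> alpha
Conflict count: 1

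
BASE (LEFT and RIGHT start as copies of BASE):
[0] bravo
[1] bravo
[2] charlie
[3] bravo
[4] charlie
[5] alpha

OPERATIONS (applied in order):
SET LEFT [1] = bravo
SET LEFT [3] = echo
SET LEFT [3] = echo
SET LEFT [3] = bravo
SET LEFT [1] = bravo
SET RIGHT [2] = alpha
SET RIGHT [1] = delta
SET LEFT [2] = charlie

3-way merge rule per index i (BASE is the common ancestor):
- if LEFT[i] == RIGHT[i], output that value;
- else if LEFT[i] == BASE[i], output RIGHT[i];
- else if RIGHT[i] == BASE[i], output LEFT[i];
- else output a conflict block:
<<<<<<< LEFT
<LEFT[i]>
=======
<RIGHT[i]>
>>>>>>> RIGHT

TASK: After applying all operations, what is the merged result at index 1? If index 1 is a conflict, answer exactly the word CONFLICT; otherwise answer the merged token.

Answer: delta

Derivation:
Final LEFT:  [bravo, bravo, charlie, bravo, charlie, alpha]
Final RIGHT: [bravo, delta, alpha, bravo, charlie, alpha]
i=0: L=bravo R=bravo -> agree -> bravo
i=1: L=bravo=BASE, R=delta -> take RIGHT -> delta
i=2: L=charlie=BASE, R=alpha -> take RIGHT -> alpha
i=3: L=bravo R=bravo -> agree -> bravo
i=4: L=charlie R=charlie -> agree -> charlie
i=5: L=alpha R=alpha -> agree -> alpha
Index 1 -> delta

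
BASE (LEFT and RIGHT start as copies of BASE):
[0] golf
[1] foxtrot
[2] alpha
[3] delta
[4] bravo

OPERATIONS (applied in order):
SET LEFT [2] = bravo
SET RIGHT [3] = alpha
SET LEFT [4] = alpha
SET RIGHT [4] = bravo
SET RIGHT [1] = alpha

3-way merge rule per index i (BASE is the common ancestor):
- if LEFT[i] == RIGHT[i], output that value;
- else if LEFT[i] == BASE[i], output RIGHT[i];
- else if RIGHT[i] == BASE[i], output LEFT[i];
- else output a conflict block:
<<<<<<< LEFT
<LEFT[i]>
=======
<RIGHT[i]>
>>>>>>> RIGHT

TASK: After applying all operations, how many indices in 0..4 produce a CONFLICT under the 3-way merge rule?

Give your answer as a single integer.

Final LEFT:  [golf, foxtrot, bravo, delta, alpha]
Final RIGHT: [golf, alpha, alpha, alpha, bravo]
i=0: L=golf R=golf -> agree -> golf
i=1: L=foxtrot=BASE, R=alpha -> take RIGHT -> alpha
i=2: L=bravo, R=alpha=BASE -> take LEFT -> bravo
i=3: L=delta=BASE, R=alpha -> take RIGHT -> alpha
i=4: L=alpha, R=bravo=BASE -> take LEFT -> alpha
Conflict count: 0

Answer: 0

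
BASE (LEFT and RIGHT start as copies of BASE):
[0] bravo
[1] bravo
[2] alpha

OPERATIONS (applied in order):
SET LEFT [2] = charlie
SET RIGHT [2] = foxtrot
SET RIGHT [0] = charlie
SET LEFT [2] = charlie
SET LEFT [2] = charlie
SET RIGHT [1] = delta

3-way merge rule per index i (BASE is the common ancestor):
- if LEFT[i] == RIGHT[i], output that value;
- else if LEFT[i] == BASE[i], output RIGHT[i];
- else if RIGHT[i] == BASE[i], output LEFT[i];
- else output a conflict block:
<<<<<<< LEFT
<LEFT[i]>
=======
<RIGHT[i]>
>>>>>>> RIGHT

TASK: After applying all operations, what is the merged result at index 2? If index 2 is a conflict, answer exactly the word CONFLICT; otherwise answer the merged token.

Final LEFT:  [bravo, bravo, charlie]
Final RIGHT: [charlie, delta, foxtrot]
i=0: L=bravo=BASE, R=charlie -> take RIGHT -> charlie
i=1: L=bravo=BASE, R=delta -> take RIGHT -> delta
i=2: BASE=alpha L=charlie R=foxtrot all differ -> CONFLICT
Index 2 -> CONFLICT

Answer: CONFLICT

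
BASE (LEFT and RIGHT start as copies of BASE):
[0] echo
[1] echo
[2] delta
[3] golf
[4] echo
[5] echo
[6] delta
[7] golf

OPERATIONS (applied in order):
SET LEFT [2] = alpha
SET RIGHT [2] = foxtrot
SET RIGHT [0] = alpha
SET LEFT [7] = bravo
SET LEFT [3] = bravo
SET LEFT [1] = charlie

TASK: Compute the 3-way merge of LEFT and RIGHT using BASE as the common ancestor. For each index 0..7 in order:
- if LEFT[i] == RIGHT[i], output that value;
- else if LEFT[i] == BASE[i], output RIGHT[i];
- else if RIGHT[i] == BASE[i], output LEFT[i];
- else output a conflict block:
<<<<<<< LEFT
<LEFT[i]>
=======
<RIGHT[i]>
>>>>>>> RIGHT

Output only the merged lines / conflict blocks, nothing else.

Final LEFT:  [echo, charlie, alpha, bravo, echo, echo, delta, bravo]
Final RIGHT: [alpha, echo, foxtrot, golf, echo, echo, delta, golf]
i=0: L=echo=BASE, R=alpha -> take RIGHT -> alpha
i=1: L=charlie, R=echo=BASE -> take LEFT -> charlie
i=2: BASE=delta L=alpha R=foxtrot all differ -> CONFLICT
i=3: L=bravo, R=golf=BASE -> take LEFT -> bravo
i=4: L=echo R=echo -> agree -> echo
i=5: L=echo R=echo -> agree -> echo
i=6: L=delta R=delta -> agree -> delta
i=7: L=bravo, R=golf=BASE -> take LEFT -> bravo

Answer: alpha
charlie
<<<<<<< LEFT
alpha
=======
foxtrot
>>>>>>> RIGHT
bravo
echo
echo
delta
bravo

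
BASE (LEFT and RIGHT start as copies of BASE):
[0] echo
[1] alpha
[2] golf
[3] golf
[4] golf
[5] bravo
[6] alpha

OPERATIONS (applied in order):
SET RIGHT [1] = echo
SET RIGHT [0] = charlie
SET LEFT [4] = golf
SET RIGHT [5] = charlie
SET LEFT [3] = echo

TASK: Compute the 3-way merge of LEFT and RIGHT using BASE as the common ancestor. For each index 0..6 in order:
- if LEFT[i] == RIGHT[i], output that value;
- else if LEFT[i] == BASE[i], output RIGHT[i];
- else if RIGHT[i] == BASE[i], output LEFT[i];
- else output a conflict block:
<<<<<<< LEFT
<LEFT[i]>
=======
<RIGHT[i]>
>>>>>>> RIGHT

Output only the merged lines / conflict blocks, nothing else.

Answer: charlie
echo
golf
echo
golf
charlie
alpha

Derivation:
Final LEFT:  [echo, alpha, golf, echo, golf, bravo, alpha]
Final RIGHT: [charlie, echo, golf, golf, golf, charlie, alpha]
i=0: L=echo=BASE, R=charlie -> take RIGHT -> charlie
i=1: L=alpha=BASE, R=echo -> take RIGHT -> echo
i=2: L=golf R=golf -> agree -> golf
i=3: L=echo, R=golf=BASE -> take LEFT -> echo
i=4: L=golf R=golf -> agree -> golf
i=5: L=bravo=BASE, R=charlie -> take RIGHT -> charlie
i=6: L=alpha R=alpha -> agree -> alpha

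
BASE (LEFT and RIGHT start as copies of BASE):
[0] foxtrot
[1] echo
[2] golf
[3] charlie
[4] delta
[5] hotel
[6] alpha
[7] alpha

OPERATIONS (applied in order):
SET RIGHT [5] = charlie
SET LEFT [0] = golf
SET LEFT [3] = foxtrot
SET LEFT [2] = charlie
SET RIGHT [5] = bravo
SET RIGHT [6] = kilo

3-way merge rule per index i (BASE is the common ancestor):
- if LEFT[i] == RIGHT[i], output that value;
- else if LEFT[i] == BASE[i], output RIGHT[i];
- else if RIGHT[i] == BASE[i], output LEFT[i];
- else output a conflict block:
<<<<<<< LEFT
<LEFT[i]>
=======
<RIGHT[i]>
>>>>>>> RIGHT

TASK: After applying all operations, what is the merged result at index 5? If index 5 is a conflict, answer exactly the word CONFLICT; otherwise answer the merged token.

Answer: bravo

Derivation:
Final LEFT:  [golf, echo, charlie, foxtrot, delta, hotel, alpha, alpha]
Final RIGHT: [foxtrot, echo, golf, charlie, delta, bravo, kilo, alpha]
i=0: L=golf, R=foxtrot=BASE -> take LEFT -> golf
i=1: L=echo R=echo -> agree -> echo
i=2: L=charlie, R=golf=BASE -> take LEFT -> charlie
i=3: L=foxtrot, R=charlie=BASE -> take LEFT -> foxtrot
i=4: L=delta R=delta -> agree -> delta
i=5: L=hotel=BASE, R=bravo -> take RIGHT -> bravo
i=6: L=alpha=BASE, R=kilo -> take RIGHT -> kilo
i=7: L=alpha R=alpha -> agree -> alpha
Index 5 -> bravo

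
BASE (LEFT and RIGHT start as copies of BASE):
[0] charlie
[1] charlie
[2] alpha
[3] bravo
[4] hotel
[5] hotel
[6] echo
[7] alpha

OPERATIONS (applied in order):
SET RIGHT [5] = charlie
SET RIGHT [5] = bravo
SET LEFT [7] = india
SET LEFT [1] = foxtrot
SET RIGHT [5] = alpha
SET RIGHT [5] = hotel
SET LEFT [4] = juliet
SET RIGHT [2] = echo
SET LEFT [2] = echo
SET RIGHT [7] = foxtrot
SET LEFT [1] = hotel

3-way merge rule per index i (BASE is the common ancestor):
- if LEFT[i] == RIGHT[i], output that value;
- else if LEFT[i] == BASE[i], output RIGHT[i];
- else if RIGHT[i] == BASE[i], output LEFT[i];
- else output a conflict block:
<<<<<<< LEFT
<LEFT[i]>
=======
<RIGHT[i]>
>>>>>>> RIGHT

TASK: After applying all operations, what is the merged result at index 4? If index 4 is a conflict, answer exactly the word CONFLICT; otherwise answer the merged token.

Final LEFT:  [charlie, hotel, echo, bravo, juliet, hotel, echo, india]
Final RIGHT: [charlie, charlie, echo, bravo, hotel, hotel, echo, foxtrot]
i=0: L=charlie R=charlie -> agree -> charlie
i=1: L=hotel, R=charlie=BASE -> take LEFT -> hotel
i=2: L=echo R=echo -> agree -> echo
i=3: L=bravo R=bravo -> agree -> bravo
i=4: L=juliet, R=hotel=BASE -> take LEFT -> juliet
i=5: L=hotel R=hotel -> agree -> hotel
i=6: L=echo R=echo -> agree -> echo
i=7: BASE=alpha L=india R=foxtrot all differ -> CONFLICT
Index 4 -> juliet

Answer: juliet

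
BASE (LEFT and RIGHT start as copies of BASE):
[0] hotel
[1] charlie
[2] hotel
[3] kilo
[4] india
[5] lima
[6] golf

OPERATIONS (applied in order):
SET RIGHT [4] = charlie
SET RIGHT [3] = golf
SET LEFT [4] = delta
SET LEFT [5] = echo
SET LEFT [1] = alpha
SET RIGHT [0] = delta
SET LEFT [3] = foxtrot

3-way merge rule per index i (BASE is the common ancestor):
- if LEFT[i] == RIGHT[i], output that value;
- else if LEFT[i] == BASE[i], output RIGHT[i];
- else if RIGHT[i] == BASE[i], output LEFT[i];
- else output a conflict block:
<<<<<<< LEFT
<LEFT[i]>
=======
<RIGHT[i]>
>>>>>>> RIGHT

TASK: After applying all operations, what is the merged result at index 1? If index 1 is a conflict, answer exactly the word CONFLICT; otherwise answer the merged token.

Final LEFT:  [hotel, alpha, hotel, foxtrot, delta, echo, golf]
Final RIGHT: [delta, charlie, hotel, golf, charlie, lima, golf]
i=0: L=hotel=BASE, R=delta -> take RIGHT -> delta
i=1: L=alpha, R=charlie=BASE -> take LEFT -> alpha
i=2: L=hotel R=hotel -> agree -> hotel
i=3: BASE=kilo L=foxtrot R=golf all differ -> CONFLICT
i=4: BASE=india L=delta R=charlie all differ -> CONFLICT
i=5: L=echo, R=lima=BASE -> take LEFT -> echo
i=6: L=golf R=golf -> agree -> golf
Index 1 -> alpha

Answer: alpha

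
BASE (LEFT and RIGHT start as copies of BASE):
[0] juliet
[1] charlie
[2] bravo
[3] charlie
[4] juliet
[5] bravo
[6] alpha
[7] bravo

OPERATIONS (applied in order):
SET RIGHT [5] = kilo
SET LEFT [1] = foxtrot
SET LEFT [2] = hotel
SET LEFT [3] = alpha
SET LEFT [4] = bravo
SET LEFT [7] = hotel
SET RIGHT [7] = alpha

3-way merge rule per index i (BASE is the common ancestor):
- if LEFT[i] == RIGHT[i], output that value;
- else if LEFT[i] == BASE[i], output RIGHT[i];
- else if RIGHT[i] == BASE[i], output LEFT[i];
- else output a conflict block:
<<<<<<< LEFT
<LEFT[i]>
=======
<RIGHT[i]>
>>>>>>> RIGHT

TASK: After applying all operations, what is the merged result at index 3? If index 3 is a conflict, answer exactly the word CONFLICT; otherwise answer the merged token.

Final LEFT:  [juliet, foxtrot, hotel, alpha, bravo, bravo, alpha, hotel]
Final RIGHT: [juliet, charlie, bravo, charlie, juliet, kilo, alpha, alpha]
i=0: L=juliet R=juliet -> agree -> juliet
i=1: L=foxtrot, R=charlie=BASE -> take LEFT -> foxtrot
i=2: L=hotel, R=bravo=BASE -> take LEFT -> hotel
i=3: L=alpha, R=charlie=BASE -> take LEFT -> alpha
i=4: L=bravo, R=juliet=BASE -> take LEFT -> bravo
i=5: L=bravo=BASE, R=kilo -> take RIGHT -> kilo
i=6: L=alpha R=alpha -> agree -> alpha
i=7: BASE=bravo L=hotel R=alpha all differ -> CONFLICT
Index 3 -> alpha

Answer: alpha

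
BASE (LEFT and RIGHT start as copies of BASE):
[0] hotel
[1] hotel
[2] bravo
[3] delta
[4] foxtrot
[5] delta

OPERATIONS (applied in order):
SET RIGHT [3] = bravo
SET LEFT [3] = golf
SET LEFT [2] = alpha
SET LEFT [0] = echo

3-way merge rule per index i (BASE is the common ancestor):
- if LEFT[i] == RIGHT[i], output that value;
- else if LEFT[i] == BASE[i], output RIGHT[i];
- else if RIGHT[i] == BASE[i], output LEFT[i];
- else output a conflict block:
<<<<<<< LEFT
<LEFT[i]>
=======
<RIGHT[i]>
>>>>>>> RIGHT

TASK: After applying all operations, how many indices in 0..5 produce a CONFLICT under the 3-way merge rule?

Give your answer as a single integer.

Final LEFT:  [echo, hotel, alpha, golf, foxtrot, delta]
Final RIGHT: [hotel, hotel, bravo, bravo, foxtrot, delta]
i=0: L=echo, R=hotel=BASE -> take LEFT -> echo
i=1: L=hotel R=hotel -> agree -> hotel
i=2: L=alpha, R=bravo=BASE -> take LEFT -> alpha
i=3: BASE=delta L=golf R=bravo all differ -> CONFLICT
i=4: L=foxtrot R=foxtrot -> agree -> foxtrot
i=5: L=delta R=delta -> agree -> delta
Conflict count: 1

Answer: 1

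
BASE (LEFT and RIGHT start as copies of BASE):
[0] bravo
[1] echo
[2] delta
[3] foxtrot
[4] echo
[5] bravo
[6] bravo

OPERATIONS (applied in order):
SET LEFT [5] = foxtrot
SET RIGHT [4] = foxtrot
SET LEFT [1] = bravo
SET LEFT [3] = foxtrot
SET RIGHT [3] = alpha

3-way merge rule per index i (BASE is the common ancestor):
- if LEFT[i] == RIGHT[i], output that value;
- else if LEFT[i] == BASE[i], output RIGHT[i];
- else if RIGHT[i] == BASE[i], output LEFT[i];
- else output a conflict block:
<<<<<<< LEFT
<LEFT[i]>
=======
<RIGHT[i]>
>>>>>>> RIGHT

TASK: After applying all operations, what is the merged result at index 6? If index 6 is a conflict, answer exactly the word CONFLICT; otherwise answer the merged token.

Final LEFT:  [bravo, bravo, delta, foxtrot, echo, foxtrot, bravo]
Final RIGHT: [bravo, echo, delta, alpha, foxtrot, bravo, bravo]
i=0: L=bravo R=bravo -> agree -> bravo
i=1: L=bravo, R=echo=BASE -> take LEFT -> bravo
i=2: L=delta R=delta -> agree -> delta
i=3: L=foxtrot=BASE, R=alpha -> take RIGHT -> alpha
i=4: L=echo=BASE, R=foxtrot -> take RIGHT -> foxtrot
i=5: L=foxtrot, R=bravo=BASE -> take LEFT -> foxtrot
i=6: L=bravo R=bravo -> agree -> bravo
Index 6 -> bravo

Answer: bravo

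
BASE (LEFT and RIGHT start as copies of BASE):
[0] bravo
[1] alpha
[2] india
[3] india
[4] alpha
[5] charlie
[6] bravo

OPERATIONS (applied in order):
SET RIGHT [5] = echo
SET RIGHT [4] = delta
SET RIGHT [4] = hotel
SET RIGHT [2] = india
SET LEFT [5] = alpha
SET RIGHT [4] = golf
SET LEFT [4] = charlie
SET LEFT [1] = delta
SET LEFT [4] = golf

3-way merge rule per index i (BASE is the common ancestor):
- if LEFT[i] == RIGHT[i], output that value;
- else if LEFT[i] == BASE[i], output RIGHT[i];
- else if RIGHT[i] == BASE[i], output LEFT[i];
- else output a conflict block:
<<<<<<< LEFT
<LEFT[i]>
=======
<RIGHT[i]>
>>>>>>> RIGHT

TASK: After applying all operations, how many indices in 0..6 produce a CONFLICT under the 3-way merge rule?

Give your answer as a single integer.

Answer: 1

Derivation:
Final LEFT:  [bravo, delta, india, india, golf, alpha, bravo]
Final RIGHT: [bravo, alpha, india, india, golf, echo, bravo]
i=0: L=bravo R=bravo -> agree -> bravo
i=1: L=delta, R=alpha=BASE -> take LEFT -> delta
i=2: L=india R=india -> agree -> india
i=3: L=india R=india -> agree -> india
i=4: L=golf R=golf -> agree -> golf
i=5: BASE=charlie L=alpha R=echo all differ -> CONFLICT
i=6: L=bravo R=bravo -> agree -> bravo
Conflict count: 1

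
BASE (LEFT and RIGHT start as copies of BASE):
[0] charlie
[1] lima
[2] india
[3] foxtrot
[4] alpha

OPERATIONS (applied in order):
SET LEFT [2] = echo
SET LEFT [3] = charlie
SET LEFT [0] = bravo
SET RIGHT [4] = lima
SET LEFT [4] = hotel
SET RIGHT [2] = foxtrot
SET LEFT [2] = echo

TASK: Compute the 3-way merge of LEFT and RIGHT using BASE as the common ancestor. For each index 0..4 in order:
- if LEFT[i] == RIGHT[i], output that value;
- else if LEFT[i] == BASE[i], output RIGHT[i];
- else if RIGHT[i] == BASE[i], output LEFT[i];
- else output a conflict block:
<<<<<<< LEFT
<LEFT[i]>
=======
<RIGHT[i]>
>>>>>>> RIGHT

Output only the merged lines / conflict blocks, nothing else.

Final LEFT:  [bravo, lima, echo, charlie, hotel]
Final RIGHT: [charlie, lima, foxtrot, foxtrot, lima]
i=0: L=bravo, R=charlie=BASE -> take LEFT -> bravo
i=1: L=lima R=lima -> agree -> lima
i=2: BASE=india L=echo R=foxtrot all differ -> CONFLICT
i=3: L=charlie, R=foxtrot=BASE -> take LEFT -> charlie
i=4: BASE=alpha L=hotel R=lima all differ -> CONFLICT

Answer: bravo
lima
<<<<<<< LEFT
echo
=======
foxtrot
>>>>>>> RIGHT
charlie
<<<<<<< LEFT
hotel
=======
lima
>>>>>>> RIGHT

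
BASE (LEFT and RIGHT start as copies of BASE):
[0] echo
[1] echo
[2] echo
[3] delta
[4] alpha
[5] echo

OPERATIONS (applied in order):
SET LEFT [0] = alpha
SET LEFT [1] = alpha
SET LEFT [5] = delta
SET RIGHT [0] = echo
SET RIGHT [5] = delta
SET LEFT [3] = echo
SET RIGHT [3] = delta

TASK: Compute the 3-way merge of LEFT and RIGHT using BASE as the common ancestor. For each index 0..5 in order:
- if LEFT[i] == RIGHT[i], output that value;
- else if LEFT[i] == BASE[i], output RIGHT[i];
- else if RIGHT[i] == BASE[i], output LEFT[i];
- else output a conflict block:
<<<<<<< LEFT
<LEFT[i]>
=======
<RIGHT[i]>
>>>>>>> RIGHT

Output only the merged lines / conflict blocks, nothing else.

Answer: alpha
alpha
echo
echo
alpha
delta

Derivation:
Final LEFT:  [alpha, alpha, echo, echo, alpha, delta]
Final RIGHT: [echo, echo, echo, delta, alpha, delta]
i=0: L=alpha, R=echo=BASE -> take LEFT -> alpha
i=1: L=alpha, R=echo=BASE -> take LEFT -> alpha
i=2: L=echo R=echo -> agree -> echo
i=3: L=echo, R=delta=BASE -> take LEFT -> echo
i=4: L=alpha R=alpha -> agree -> alpha
i=5: L=delta R=delta -> agree -> delta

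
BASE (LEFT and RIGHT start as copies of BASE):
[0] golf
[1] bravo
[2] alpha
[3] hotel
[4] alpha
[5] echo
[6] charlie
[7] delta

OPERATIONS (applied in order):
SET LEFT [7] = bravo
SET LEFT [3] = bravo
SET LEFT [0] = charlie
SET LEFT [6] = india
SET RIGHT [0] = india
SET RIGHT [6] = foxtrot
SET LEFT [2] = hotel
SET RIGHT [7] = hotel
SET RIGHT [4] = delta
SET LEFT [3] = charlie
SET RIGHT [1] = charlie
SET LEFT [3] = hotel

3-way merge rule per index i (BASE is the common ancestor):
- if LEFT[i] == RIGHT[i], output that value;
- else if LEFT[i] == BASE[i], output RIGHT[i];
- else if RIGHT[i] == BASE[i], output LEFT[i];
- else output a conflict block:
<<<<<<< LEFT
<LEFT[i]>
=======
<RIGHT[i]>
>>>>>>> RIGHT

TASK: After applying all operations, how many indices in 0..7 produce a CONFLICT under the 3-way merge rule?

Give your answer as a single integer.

Final LEFT:  [charlie, bravo, hotel, hotel, alpha, echo, india, bravo]
Final RIGHT: [india, charlie, alpha, hotel, delta, echo, foxtrot, hotel]
i=0: BASE=golf L=charlie R=india all differ -> CONFLICT
i=1: L=bravo=BASE, R=charlie -> take RIGHT -> charlie
i=2: L=hotel, R=alpha=BASE -> take LEFT -> hotel
i=3: L=hotel R=hotel -> agree -> hotel
i=4: L=alpha=BASE, R=delta -> take RIGHT -> delta
i=5: L=echo R=echo -> agree -> echo
i=6: BASE=charlie L=india R=foxtrot all differ -> CONFLICT
i=7: BASE=delta L=bravo R=hotel all differ -> CONFLICT
Conflict count: 3

Answer: 3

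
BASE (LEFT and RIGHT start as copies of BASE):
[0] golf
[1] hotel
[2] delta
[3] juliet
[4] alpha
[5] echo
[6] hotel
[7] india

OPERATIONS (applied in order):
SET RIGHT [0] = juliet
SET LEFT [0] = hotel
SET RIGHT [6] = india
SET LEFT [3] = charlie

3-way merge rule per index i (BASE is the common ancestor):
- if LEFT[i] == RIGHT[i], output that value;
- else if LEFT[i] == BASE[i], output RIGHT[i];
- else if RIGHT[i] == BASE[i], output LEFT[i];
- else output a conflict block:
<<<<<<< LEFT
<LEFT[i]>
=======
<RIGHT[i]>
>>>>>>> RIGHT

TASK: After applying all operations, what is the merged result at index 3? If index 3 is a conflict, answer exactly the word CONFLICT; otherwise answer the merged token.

Final LEFT:  [hotel, hotel, delta, charlie, alpha, echo, hotel, india]
Final RIGHT: [juliet, hotel, delta, juliet, alpha, echo, india, india]
i=0: BASE=golf L=hotel R=juliet all differ -> CONFLICT
i=1: L=hotel R=hotel -> agree -> hotel
i=2: L=delta R=delta -> agree -> delta
i=3: L=charlie, R=juliet=BASE -> take LEFT -> charlie
i=4: L=alpha R=alpha -> agree -> alpha
i=5: L=echo R=echo -> agree -> echo
i=6: L=hotel=BASE, R=india -> take RIGHT -> india
i=7: L=india R=india -> agree -> india
Index 3 -> charlie

Answer: charlie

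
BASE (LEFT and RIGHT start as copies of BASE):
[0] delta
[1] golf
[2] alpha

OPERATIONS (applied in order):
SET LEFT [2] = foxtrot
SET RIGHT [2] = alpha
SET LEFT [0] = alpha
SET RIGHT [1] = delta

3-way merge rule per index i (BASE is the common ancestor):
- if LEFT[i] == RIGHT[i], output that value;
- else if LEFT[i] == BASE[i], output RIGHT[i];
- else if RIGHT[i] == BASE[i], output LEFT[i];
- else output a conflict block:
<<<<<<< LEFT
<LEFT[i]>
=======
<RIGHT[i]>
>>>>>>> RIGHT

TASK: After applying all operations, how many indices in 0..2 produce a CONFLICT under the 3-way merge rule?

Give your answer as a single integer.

Final LEFT:  [alpha, golf, foxtrot]
Final RIGHT: [delta, delta, alpha]
i=0: L=alpha, R=delta=BASE -> take LEFT -> alpha
i=1: L=golf=BASE, R=delta -> take RIGHT -> delta
i=2: L=foxtrot, R=alpha=BASE -> take LEFT -> foxtrot
Conflict count: 0

Answer: 0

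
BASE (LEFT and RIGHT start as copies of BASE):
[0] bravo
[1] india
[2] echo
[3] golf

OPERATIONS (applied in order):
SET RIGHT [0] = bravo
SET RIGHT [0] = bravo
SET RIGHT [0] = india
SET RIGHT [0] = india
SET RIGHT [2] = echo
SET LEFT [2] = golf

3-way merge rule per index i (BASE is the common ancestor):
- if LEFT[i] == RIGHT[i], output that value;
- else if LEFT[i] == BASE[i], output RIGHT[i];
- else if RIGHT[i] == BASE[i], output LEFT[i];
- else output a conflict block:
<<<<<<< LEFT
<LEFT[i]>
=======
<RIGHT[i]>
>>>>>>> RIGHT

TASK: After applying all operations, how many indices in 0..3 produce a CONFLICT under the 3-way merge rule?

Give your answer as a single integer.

Final LEFT:  [bravo, india, golf, golf]
Final RIGHT: [india, india, echo, golf]
i=0: L=bravo=BASE, R=india -> take RIGHT -> india
i=1: L=india R=india -> agree -> india
i=2: L=golf, R=echo=BASE -> take LEFT -> golf
i=3: L=golf R=golf -> agree -> golf
Conflict count: 0

Answer: 0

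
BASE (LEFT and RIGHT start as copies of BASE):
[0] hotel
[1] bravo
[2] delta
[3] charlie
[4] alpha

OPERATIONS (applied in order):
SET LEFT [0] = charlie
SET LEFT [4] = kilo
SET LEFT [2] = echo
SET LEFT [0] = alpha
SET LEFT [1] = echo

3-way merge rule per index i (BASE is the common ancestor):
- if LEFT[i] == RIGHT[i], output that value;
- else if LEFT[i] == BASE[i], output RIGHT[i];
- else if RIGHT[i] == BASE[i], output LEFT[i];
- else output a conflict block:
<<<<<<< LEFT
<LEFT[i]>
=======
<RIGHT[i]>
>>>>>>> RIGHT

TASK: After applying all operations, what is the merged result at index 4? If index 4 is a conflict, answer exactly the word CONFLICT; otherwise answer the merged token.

Answer: kilo

Derivation:
Final LEFT:  [alpha, echo, echo, charlie, kilo]
Final RIGHT: [hotel, bravo, delta, charlie, alpha]
i=0: L=alpha, R=hotel=BASE -> take LEFT -> alpha
i=1: L=echo, R=bravo=BASE -> take LEFT -> echo
i=2: L=echo, R=delta=BASE -> take LEFT -> echo
i=3: L=charlie R=charlie -> agree -> charlie
i=4: L=kilo, R=alpha=BASE -> take LEFT -> kilo
Index 4 -> kilo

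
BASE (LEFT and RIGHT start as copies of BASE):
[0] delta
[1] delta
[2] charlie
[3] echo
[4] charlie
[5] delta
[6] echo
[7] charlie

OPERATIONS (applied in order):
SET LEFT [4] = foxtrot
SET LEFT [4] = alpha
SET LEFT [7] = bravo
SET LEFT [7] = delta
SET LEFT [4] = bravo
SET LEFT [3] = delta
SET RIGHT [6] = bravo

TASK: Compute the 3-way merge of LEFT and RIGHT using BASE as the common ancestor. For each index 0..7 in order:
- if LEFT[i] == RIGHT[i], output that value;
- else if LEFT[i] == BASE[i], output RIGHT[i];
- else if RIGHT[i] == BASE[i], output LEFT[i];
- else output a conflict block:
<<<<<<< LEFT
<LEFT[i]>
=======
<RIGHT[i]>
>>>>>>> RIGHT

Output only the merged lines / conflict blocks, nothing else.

Answer: delta
delta
charlie
delta
bravo
delta
bravo
delta

Derivation:
Final LEFT:  [delta, delta, charlie, delta, bravo, delta, echo, delta]
Final RIGHT: [delta, delta, charlie, echo, charlie, delta, bravo, charlie]
i=0: L=delta R=delta -> agree -> delta
i=1: L=delta R=delta -> agree -> delta
i=2: L=charlie R=charlie -> agree -> charlie
i=3: L=delta, R=echo=BASE -> take LEFT -> delta
i=4: L=bravo, R=charlie=BASE -> take LEFT -> bravo
i=5: L=delta R=delta -> agree -> delta
i=6: L=echo=BASE, R=bravo -> take RIGHT -> bravo
i=7: L=delta, R=charlie=BASE -> take LEFT -> delta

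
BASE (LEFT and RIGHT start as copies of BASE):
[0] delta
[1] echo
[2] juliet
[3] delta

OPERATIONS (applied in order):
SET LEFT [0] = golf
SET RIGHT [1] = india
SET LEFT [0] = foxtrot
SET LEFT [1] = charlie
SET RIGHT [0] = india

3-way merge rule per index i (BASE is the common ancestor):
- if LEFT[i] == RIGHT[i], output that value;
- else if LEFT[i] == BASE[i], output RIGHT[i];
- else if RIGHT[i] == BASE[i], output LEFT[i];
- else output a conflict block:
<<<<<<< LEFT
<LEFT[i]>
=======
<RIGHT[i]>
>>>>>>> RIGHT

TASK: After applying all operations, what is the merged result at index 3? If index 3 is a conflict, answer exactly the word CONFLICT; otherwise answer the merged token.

Final LEFT:  [foxtrot, charlie, juliet, delta]
Final RIGHT: [india, india, juliet, delta]
i=0: BASE=delta L=foxtrot R=india all differ -> CONFLICT
i=1: BASE=echo L=charlie R=india all differ -> CONFLICT
i=2: L=juliet R=juliet -> agree -> juliet
i=3: L=delta R=delta -> agree -> delta
Index 3 -> delta

Answer: delta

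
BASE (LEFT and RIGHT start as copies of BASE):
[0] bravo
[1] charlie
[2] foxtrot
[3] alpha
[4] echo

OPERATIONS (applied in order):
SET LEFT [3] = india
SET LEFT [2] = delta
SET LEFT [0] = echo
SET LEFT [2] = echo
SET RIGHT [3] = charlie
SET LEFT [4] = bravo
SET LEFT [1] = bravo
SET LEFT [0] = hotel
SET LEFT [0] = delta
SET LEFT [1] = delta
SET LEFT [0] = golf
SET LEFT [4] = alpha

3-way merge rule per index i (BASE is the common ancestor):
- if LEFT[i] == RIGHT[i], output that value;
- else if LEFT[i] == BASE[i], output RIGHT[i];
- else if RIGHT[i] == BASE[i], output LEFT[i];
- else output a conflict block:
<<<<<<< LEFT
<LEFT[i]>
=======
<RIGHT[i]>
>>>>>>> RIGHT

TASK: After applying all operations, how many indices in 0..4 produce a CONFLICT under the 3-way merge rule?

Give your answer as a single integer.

Answer: 1

Derivation:
Final LEFT:  [golf, delta, echo, india, alpha]
Final RIGHT: [bravo, charlie, foxtrot, charlie, echo]
i=0: L=golf, R=bravo=BASE -> take LEFT -> golf
i=1: L=delta, R=charlie=BASE -> take LEFT -> delta
i=2: L=echo, R=foxtrot=BASE -> take LEFT -> echo
i=3: BASE=alpha L=india R=charlie all differ -> CONFLICT
i=4: L=alpha, R=echo=BASE -> take LEFT -> alpha
Conflict count: 1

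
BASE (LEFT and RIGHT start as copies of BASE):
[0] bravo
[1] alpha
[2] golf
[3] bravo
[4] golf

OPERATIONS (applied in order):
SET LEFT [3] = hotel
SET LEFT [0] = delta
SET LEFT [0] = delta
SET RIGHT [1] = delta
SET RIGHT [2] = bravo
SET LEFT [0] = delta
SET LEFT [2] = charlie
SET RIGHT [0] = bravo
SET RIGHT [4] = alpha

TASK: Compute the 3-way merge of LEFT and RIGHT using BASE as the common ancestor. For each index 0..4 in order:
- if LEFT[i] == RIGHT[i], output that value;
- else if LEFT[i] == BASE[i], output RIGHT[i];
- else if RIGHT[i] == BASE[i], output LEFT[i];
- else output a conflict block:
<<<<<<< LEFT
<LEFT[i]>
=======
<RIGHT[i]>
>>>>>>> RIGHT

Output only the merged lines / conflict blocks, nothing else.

Final LEFT:  [delta, alpha, charlie, hotel, golf]
Final RIGHT: [bravo, delta, bravo, bravo, alpha]
i=0: L=delta, R=bravo=BASE -> take LEFT -> delta
i=1: L=alpha=BASE, R=delta -> take RIGHT -> delta
i=2: BASE=golf L=charlie R=bravo all differ -> CONFLICT
i=3: L=hotel, R=bravo=BASE -> take LEFT -> hotel
i=4: L=golf=BASE, R=alpha -> take RIGHT -> alpha

Answer: delta
delta
<<<<<<< LEFT
charlie
=======
bravo
>>>>>>> RIGHT
hotel
alpha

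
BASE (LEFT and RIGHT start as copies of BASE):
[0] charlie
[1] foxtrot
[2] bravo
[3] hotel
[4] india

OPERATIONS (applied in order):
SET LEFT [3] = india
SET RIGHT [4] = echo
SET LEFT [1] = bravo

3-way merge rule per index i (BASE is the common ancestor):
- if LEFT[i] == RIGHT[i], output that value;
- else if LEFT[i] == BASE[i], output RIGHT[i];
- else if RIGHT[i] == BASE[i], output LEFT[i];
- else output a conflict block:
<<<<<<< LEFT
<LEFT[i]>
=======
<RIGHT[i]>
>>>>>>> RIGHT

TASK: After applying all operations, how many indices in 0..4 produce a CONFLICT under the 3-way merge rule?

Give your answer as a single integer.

Final LEFT:  [charlie, bravo, bravo, india, india]
Final RIGHT: [charlie, foxtrot, bravo, hotel, echo]
i=0: L=charlie R=charlie -> agree -> charlie
i=1: L=bravo, R=foxtrot=BASE -> take LEFT -> bravo
i=2: L=bravo R=bravo -> agree -> bravo
i=3: L=india, R=hotel=BASE -> take LEFT -> india
i=4: L=india=BASE, R=echo -> take RIGHT -> echo
Conflict count: 0

Answer: 0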